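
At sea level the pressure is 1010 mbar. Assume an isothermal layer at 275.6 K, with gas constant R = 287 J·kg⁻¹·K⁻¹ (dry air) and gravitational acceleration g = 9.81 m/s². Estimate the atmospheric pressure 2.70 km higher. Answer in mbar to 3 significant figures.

P ≈ 723 mbar

Scale height: H = RT/g = 287 × 275.6 / 9.81 = 8062.9 m.
Barometric formula: P = P₀ exp(−z/H).
z/H = 2700.0/8062.9 = 0.33487; exp(−0.33487) = 0.71543.
P = 1010 × 0.71543 = 722.58 mbar.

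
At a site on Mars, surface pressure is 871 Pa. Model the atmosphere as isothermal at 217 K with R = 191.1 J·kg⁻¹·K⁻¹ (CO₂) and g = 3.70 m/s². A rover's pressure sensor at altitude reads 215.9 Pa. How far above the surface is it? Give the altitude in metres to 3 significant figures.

z ≈ 15600 m

Scale height: H = RT/g = 191.1 × 217 / 3.70 = 11208 m.
Invert the barometric formula: z = H ln(P₀/P).
P₀/P = 871/215.9 = 4.0343; ln(4.0343) = 1.3948.
z = 11208 × 1.3948 = 15633 m.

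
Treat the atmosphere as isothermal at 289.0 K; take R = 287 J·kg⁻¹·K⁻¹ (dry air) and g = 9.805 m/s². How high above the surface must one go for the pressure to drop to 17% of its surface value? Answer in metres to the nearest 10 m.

Scale height: H = RT/g = 287 × 289.0 / 9.805 = 8459.3 m.
Set P/P₀ = exp(−z/H) = 0.17, so z = −H ln(0.17).
−ln(0.17) = 1.7720; z = 8459.3 × 1.7720 = 14990 m.

z ≈ 14990 m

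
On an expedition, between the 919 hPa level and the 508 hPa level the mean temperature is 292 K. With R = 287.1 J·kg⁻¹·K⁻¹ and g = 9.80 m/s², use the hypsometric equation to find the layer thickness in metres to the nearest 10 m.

Δz ≈ 5070 m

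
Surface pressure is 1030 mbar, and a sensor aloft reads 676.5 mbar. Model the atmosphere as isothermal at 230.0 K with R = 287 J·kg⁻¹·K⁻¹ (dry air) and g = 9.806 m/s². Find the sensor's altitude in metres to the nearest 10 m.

Scale height: H = RT/g = 287 × 230.0 / 9.806 = 6731.6 m.
Invert the barometric formula: z = H ln(P₀/P).
P₀/P = 1030/676.5 = 1.5225; ln(1.5225) = 0.42035.
z = 6731.6 × 0.42035 = 2829.6 m.

z ≈ 2830 m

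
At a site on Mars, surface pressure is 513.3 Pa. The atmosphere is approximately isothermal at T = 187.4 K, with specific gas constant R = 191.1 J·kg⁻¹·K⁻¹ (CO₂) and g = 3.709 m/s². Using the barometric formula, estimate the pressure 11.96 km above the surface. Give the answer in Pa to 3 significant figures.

P ≈ 149 Pa

Scale height: H = RT/g = 191.1 × 187.4 / 3.709 = 9655.5 m.
Barometric formula: P = P₀ exp(−z/H).
z/H = 11960/9655.5 = 1.2387; exp(−1.2387) = 0.28976.
P = 513.3 × 0.28976 = 148.73 Pa.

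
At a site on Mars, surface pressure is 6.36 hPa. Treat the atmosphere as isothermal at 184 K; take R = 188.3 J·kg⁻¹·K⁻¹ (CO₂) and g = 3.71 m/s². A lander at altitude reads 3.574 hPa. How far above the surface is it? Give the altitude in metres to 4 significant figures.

z ≈ 5382 m

Scale height: H = RT/g = 188.3 × 184 / 3.71 = 9338.9 m.
Invert the barometric formula: z = H ln(P₀/P).
P₀/P = 6.36/3.574 = 1.7795; ln(1.7795) = 0.57633.
z = 9338.9 × 0.57633 = 5382.3 m.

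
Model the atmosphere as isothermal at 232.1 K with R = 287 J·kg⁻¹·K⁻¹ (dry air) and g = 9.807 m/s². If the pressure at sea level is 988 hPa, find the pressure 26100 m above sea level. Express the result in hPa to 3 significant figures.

P ≈ 21.2 hPa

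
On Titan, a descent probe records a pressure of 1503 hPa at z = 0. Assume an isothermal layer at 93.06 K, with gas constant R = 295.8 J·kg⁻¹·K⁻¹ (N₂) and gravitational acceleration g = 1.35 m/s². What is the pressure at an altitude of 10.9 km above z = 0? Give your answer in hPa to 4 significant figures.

Scale height: H = RT/g = 295.8 × 93.06 / 1.35 = 20390 m.
Barometric formula: P = P₀ exp(−z/H).
z/H = 10900/20390 = 0.53458; exp(−0.53458) = 0.58592.
P = 1503 × 0.58592 = 880.64 hPa.

P ≈ 880.6 hPa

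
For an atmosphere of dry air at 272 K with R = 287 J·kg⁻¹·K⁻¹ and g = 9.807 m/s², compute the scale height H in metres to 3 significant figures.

H ≈ 7960 m

The scale height of an isothermal atmosphere is H = RT/g.
H = 287 × 272 / 9.807 = 78064/9.807 = 7960.0 m.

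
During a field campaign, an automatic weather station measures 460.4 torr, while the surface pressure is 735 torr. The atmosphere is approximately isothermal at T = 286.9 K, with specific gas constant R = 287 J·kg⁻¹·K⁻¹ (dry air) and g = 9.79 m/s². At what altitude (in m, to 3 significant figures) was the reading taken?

z ≈ 3930 m

Scale height: H = RT/g = 287 × 286.9 / 9.79 = 8410.7 m.
Invert the barometric formula: z = H ln(P₀/P).
P₀/P = 735/460.4 = 1.5964; ln(1.5964) = 0.46775.
z = 8410.7 × 0.46775 = 3934.1 m.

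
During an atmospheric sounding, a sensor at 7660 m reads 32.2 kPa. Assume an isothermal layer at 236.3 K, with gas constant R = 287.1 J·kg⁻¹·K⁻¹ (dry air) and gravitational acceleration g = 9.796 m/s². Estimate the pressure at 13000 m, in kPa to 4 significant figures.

Scale height: H = RT/g = 287.1 × 236.3 / 9.796 = 6925.5 m.
Between two levels, P₂ = P₁ exp(−Δz/H) with Δz = z₂ − z₁.
Δz = 13000 − 7660.0 = 5340.0 m; Δz/H = 5340.0/6925.5 = 0.77106.
P₂ = 32.2 × exp(−0.77106) = 32.2 × 0.46252 = 14.893 kPa.

P ≈ 14.89 kPa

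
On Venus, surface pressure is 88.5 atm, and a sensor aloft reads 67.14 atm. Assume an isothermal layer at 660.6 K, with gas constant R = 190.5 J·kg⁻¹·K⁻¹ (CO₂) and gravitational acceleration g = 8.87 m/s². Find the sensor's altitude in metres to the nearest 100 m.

Scale height: H = RT/g = 190.5 × 660.6 / 8.87 = 14188 m.
Invert the barometric formula: z = H ln(P₀/P).
P₀/P = 88.5/67.14 = 1.3181; ln(1.3181) = 0.27619.
z = 14188 × 0.27619 = 3918.6 m.

z ≈ 3900 m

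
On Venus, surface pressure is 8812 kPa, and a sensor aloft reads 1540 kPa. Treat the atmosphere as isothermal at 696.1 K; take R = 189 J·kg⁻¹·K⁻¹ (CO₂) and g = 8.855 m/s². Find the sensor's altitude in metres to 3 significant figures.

Scale height: H = RT/g = 189 × 696.1 / 8.855 = 14857 m.
Invert the barometric formula: z = H ln(P₀/P).
P₀/P = 8812/1540 = 5.7221; ln(5.7221) = 1.7443.
z = 14857 × 1.7443 = 25915 m.

z ≈ 25900 m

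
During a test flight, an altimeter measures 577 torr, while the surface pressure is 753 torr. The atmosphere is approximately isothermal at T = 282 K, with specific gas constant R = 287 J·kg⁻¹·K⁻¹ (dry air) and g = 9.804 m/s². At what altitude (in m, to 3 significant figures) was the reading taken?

z ≈ 2200 m

Scale height: H = RT/g = 287 × 282 / 9.804 = 8255.2 m.
Invert the barometric formula: z = H ln(P₀/P).
P₀/P = 753/577 = 1.3050; ln(1.3050) = 0.26620.
z = 8255.2 × 0.26620 = 2197.5 m.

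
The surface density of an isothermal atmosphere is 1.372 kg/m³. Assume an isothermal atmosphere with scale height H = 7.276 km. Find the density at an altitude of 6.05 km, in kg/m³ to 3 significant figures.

ρ ≈ 0.597 kg/m³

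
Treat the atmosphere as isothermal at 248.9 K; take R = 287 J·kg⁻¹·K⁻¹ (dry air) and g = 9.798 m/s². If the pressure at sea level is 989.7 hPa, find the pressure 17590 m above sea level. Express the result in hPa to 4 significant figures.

P ≈ 88.65 hPa

Scale height: H = RT/g = 287 × 248.9 / 9.798 = 7290.7 m.
Barometric formula: P = P₀ exp(−z/H).
z/H = 17590/7290.7 = 2.4127; exp(−2.4127) = 0.089573.
P = 989.7 × 0.089573 = 88.650 hPa.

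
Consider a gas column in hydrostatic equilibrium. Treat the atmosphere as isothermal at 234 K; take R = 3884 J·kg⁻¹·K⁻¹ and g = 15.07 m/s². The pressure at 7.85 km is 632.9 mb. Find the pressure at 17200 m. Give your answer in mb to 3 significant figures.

P ≈ 542 mb

Scale height: H = RT/g = 3884 × 234 / 15.07 = 60309 m.
Between two levels, P₂ = P₁ exp(−Δz/H) with Δz = z₂ − z₁.
Δz = 17200 − 7850.0 = 9350.0 m; Δz/H = 9350.0/60309 = 0.15503.
P₂ = 632.9 × exp(−0.15503) = 632.9 × 0.85639 = 542.01 mb.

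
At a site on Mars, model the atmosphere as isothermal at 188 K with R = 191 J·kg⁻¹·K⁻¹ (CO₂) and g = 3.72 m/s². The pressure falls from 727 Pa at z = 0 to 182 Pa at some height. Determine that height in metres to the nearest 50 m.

Scale height: H = RT/g = 191 × 188 / 3.72 = 9652.7 m.
Invert the barometric formula: z = H ln(P₀/P).
P₀/P = 727/182 = 3.9945; ln(3.9945) = 1.3849.
z = 9652.7 × 1.3849 = 13368 m.

z ≈ 13350 m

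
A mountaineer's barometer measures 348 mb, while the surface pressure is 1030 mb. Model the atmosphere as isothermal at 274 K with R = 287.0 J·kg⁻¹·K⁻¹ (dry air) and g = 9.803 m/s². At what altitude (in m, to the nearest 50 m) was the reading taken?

Scale height: H = RT/g = 287.0 × 274 / 9.803 = 8021.8 m.
Invert the barometric formula: z = H ln(P₀/P).
P₀/P = 1030/348 = 2.9598; ln(2.9598) = 1.0851.
z = 8021.8 × 1.0851 = 8704.5 m.

z ≈ 8700 m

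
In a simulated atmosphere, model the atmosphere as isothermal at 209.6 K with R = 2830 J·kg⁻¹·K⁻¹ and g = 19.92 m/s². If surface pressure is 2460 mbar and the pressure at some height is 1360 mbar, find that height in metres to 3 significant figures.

Scale height: H = RT/g = 2830 × 209.6 / 19.92 = 29778 m.
Invert the barometric formula: z = H ln(P₀/P).
P₀/P = 2460/1360 = 1.8088; ln(1.8088) = 0.59266.
z = 29778 × 0.59266 = 17648 m.

z ≈ 17600 m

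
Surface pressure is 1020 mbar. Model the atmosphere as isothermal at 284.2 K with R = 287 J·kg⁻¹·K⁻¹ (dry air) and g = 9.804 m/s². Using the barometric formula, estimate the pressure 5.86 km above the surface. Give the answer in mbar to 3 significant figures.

P ≈ 504 mbar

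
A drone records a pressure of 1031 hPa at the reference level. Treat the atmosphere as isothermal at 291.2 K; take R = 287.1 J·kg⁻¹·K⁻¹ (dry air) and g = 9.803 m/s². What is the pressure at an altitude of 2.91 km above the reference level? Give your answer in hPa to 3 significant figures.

P ≈ 733 hPa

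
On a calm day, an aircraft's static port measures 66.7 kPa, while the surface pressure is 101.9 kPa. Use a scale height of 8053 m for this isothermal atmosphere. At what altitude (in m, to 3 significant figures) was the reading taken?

Invert the barometric formula: z = H ln(P₀/P).
P₀/P = 101.9/66.7 = 1.5277; ln(1.5277) = 0.42376.
z = 8053.0 × 0.42376 = 3412.5 m.

z ≈ 3410 m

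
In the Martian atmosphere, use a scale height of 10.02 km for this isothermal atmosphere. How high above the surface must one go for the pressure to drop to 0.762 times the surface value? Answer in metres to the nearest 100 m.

z ≈ 2700 m

Set P/P₀ = exp(−z/H) = 0.762, so z = −H ln(0.762).
−ln(0.762) = 0.27181; z = 10020 × 0.27181 = 2723.5 m.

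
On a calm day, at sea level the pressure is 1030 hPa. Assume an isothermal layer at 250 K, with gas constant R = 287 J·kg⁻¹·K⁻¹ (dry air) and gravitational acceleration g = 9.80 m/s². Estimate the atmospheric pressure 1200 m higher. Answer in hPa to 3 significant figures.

P ≈ 874 hPa

Scale height: H = RT/g = 287 × 250 / 9.80 = 7321.4 m.
Barometric formula: P = P₀ exp(−z/H).
z/H = 1200.0/7321.4 = 0.16390; exp(−0.16390) = 0.84883.
P = 1030 × 0.84883 = 874.29 hPa.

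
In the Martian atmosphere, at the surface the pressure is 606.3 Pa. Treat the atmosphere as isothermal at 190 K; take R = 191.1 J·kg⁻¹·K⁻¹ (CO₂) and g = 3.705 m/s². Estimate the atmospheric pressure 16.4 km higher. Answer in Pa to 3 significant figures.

P ≈ 114 Pa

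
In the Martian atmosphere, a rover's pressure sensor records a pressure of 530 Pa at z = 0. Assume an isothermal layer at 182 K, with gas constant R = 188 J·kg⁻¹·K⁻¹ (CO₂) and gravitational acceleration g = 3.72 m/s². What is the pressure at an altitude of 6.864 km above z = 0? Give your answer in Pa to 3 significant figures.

Scale height: H = RT/g = 188 × 182 / 3.72 = 9197.8 m.
Barometric formula: P = P₀ exp(−z/H).
z/H = 6864.0/9197.8 = 0.74627; exp(−0.74627) = 0.47413.
P = 530 × 0.47413 = 251.29 Pa.

P ≈ 251 Pa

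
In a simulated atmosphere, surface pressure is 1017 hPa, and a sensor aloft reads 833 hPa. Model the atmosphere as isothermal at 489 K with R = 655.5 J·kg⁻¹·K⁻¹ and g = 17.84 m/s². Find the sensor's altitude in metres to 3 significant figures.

z ≈ 3590 m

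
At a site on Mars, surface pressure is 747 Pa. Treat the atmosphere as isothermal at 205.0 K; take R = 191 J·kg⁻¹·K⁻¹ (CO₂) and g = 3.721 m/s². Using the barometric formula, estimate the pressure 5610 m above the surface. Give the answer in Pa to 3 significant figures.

P ≈ 438 Pa

Scale height: H = RT/g = 191 × 205.0 / 3.721 = 10523 m.
Barometric formula: P = P₀ exp(−z/H).
z/H = 5610.0/10523 = 0.53312; exp(−0.53312) = 0.58677.
P = 747 × 0.58677 = 438.32 Pa.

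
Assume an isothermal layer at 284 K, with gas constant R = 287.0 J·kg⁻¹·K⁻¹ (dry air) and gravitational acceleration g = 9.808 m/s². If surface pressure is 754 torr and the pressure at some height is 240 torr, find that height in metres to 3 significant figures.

z ≈ 9510 m

Scale height: H = RT/g = 287.0 × 284 / 9.808 = 8310.4 m.
Invert the barometric formula: z = H ln(P₀/P).
P₀/P = 754/240 = 3.1417; ln(3.1417) = 1.1448.
z = 8310.4 × 1.1448 = 9513.7 m.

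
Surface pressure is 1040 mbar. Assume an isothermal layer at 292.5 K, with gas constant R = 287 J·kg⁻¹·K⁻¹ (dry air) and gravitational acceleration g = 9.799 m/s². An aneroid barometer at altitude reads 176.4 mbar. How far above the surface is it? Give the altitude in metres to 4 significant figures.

Scale height: H = RT/g = 287 × 292.5 / 9.799 = 8566.9 m.
Invert the barometric formula: z = H ln(P₀/P).
P₀/P = 1040/176.4 = 5.8957; ln(5.8957) = 1.7742.
z = 8566.9 × 1.7742 = 15199 m.

z ≈ 15200 m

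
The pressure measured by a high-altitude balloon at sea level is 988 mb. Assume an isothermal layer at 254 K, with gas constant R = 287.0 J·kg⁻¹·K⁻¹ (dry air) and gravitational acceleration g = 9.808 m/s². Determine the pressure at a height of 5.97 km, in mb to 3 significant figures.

P ≈ 443 mb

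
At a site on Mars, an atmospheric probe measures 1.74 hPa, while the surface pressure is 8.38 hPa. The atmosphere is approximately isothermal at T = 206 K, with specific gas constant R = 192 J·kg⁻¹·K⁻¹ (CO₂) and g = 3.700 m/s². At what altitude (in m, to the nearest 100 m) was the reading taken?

z ≈ 16800 m

Scale height: H = RT/g = 192 × 206 / 3.700 = 10690 m.
Invert the barometric formula: z = H ln(P₀/P).
P₀/P = 8.38/1.74 = 4.8161; ln(4.8161) = 1.5720.
z = 10690 × 1.5720 = 16805 m.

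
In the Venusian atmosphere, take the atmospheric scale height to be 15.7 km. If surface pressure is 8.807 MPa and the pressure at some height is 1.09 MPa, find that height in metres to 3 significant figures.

z ≈ 32800 m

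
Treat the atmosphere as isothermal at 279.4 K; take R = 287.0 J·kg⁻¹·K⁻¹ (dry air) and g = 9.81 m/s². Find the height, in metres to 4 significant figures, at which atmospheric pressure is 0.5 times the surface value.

z ≈ 5666 m

Scale height: H = RT/g = 287.0 × 279.4 / 9.81 = 8174.1 m.
Set P/P₀ = exp(−z/H) = 0.5, so z = −H ln(0.5).
−ln(0.5) = 0.69315; z = 8174.1 × 0.69315 = 5665.9 m.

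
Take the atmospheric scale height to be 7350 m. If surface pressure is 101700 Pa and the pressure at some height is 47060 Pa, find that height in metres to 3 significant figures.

z ≈ 5660 m

Invert the barometric formula: z = H ln(P₀/P).
P₀/P = 101700/47060 = 2.1611; ln(2.1611) = 0.77062.
z = 7350.0 × 0.77062 = 5664.1 m.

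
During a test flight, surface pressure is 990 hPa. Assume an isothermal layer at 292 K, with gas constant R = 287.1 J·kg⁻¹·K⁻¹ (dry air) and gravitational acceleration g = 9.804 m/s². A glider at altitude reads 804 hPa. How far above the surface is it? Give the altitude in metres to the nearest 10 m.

Scale height: H = RT/g = 287.1 × 292 / 9.804 = 8550.9 m.
Invert the barometric formula: z = H ln(P₀/P).
P₀/P = 990/804 = 1.2313; ln(1.2313) = 0.20807.
z = 8550.9 × 0.20807 = 1779.2 m.

z ≈ 1780 m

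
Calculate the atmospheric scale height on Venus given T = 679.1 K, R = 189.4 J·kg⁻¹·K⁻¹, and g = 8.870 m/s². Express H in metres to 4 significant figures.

The scale height of an isothermal atmosphere is H = RT/g.
H = 189.4 × 679.1 / 8.870 = 128620/8.870 = 14501 m.

H ≈ 14500 m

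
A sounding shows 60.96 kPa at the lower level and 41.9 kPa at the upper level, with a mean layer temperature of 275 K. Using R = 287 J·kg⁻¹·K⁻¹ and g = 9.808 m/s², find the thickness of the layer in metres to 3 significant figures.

Δz ≈ 3020 m

Hypsometric equation: Δz = (R T̄/g) ln(P₁/P₂).
R T̄/g = 287 × 275 / 9.808 = 8047.0 m.
ln(60.96/41.9) = ln(1.4549) = 0.37494.
Δz = 8047.0 × 0.37494 = 3017.1 m.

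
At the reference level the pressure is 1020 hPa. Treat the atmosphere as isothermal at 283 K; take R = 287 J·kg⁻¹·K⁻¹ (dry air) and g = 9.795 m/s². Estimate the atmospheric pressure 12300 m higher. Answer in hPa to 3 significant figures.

P ≈ 231 hPa

Scale height: H = RT/g = 287 × 283 / 9.795 = 8292.1 m.
Barometric formula: P = P₀ exp(−z/H).
z/H = 12300/8292.1 = 1.4833; exp(−1.4833) = 0.22689.
P = 1020 × 0.22689 = 231.43 hPa.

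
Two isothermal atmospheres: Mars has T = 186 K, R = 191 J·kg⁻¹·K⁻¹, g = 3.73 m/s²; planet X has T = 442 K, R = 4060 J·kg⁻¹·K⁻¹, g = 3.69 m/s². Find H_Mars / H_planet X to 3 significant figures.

H_Mars/H_planet X ≈ 0.0196

H = RT/g for each body.
H_Mars = 191 × 186 / 3.73 = 9524.4 m.
H_planet X = 4060 × 442 / 3.69 = 486320 m.
H_Mars/H_planet X = 9524.4/486320 = 0.019585.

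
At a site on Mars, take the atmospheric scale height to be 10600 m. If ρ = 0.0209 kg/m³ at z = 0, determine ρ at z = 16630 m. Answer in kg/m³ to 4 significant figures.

In an isothermal atmosphere, density decays like pressure: ρ = ρ₀ exp(−z/H).
z/H = 16630/10600 = 1.5689; exp(−1.5689) = 0.20827.
ρ = 0.0209 × 0.20827 = 0.0043528 kg/m³.

ρ ≈ 0.004353 kg/m³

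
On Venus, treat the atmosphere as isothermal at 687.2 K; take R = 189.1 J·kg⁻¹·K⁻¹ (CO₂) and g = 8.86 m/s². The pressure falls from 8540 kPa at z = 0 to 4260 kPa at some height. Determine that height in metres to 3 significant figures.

z ≈ 10200 m

Scale height: H = RT/g = 189.1 × 687.2 / 8.86 = 14667 m.
Invert the barometric formula: z = H ln(P₀/P).
P₀/P = 8540/4260 = 2.0047; ln(2.0047) = 0.69549.
z = 14667 × 0.69549 = 10201 m.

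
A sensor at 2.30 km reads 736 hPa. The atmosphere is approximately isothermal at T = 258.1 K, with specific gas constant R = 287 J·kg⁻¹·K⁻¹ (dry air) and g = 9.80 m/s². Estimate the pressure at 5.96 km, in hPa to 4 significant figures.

Scale height: H = RT/g = 287 × 258.1 / 9.80 = 7558.6 m.
Between two levels, P₂ = P₁ exp(−Δz/H) with Δz = z₂ − z₁.
Δz = 5960.0 − 2300.0 = 3660.0 m; Δz/H = 3660.0/7558.6 = 0.48422.
P₂ = 736 × exp(−0.48422) = 736 × 0.61618 = 453.51 hPa.

P ≈ 453.5 hPa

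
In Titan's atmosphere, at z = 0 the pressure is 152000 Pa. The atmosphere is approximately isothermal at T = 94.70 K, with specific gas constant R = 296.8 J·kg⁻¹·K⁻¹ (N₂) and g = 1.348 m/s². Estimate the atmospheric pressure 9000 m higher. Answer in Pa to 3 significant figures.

Scale height: H = RT/g = 296.8 × 94.70 / 1.348 = 20851 m.
Barometric formula: P = P₀ exp(−z/H).
z/H = 9000.0/20851 = 0.43163; exp(−0.43163) = 0.64945.
P = 152000 × 0.64945 = 98716 Pa.

P ≈ 98700 Pa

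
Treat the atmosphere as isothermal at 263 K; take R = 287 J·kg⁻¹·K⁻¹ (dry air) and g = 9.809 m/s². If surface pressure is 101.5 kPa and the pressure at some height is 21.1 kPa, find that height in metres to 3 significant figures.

z ≈ 12100 m

Scale height: H = RT/g = 287 × 263 / 9.809 = 7695.1 m.
Invert the barometric formula: z = H ln(P₀/P).
P₀/P = 101.5/21.1 = 4.8104; ln(4.8104) = 1.5708.
z = 7695.1 × 1.5708 = 12087 m.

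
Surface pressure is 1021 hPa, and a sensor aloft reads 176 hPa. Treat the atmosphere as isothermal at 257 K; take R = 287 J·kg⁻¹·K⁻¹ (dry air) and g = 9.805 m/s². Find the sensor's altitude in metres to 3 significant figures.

z ≈ 13200 m

Scale height: H = RT/g = 287 × 257 / 9.805 = 7522.6 m.
Invert the barometric formula: z = H ln(P₀/P).
P₀/P = 1021/176 = 5.8011; ln(5.8011) = 1.7580.
z = 7522.6 × 1.7580 = 13225 m.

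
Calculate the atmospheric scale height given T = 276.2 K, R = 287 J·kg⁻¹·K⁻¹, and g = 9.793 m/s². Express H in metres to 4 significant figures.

H ≈ 8094 m

The scale height of an isothermal atmosphere is H = RT/g.
H = 287 × 276.2 / 9.793 = 79269/9.793 = 8094.5 m.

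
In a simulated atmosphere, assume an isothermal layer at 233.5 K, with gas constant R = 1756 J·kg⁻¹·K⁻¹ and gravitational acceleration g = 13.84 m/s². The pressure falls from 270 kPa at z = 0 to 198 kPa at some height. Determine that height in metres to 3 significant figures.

Scale height: H = RT/g = 1756 × 233.5 / 13.84 = 29626 m.
Invert the barometric formula: z = H ln(P₀/P).
P₀/P = 270/198 = 1.3636; ln(1.3636) = 0.31013.
z = 29626 × 0.31013 = 9187.9 m.

z ≈ 9190 m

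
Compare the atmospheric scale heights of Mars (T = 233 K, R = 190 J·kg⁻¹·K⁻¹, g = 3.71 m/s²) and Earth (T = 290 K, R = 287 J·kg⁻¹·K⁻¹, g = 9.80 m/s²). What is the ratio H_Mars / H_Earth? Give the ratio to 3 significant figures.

H_Mars/H_Earth ≈ 1.41

H = RT/g for each body.
H_Mars = 190 × 233 / 3.71 = 11933 m.
H_Earth = 287 × 290 / 9.80 = 8492.9 m.
H_Mars/H_Earth = 11933/8492.9 = 1.4051.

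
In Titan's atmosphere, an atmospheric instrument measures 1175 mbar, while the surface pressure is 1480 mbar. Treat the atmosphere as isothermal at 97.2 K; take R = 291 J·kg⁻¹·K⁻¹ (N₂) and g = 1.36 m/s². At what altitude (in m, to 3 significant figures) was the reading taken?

z ≈ 4800 m

Scale height: H = RT/g = 291 × 97.2 / 1.36 = 20798 m.
Invert the barometric formula: z = H ln(P₀/P).
P₀/P = 1480/1175 = 1.2596; ln(1.2596) = 0.23079.
z = 20798 × 0.23079 = 4800.0 m.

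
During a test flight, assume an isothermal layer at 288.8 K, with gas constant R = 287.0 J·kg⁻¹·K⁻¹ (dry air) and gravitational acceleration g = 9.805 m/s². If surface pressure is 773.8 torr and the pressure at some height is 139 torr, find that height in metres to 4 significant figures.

Scale height: H = RT/g = 287.0 × 288.8 / 9.805 = 8453.4 m.
Invert the barometric formula: z = H ln(P₀/P).
P₀/P = 773.8/139 = 5.5669; ln(5.5669) = 1.7168.
z = 8453.4 × 1.7168 = 14513 m.

z ≈ 14510 m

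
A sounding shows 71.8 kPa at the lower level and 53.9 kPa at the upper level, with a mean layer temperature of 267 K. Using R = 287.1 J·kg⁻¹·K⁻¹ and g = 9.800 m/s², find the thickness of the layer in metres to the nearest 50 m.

Hypsometric equation: Δz = (R T̄/g) ln(P₁/P₂).
R T̄/g = 287.1 × 267 / 9.800 = 7822.0 m.
ln(71.8/53.9) = ln(1.3321) = 0.28676.
Δz = 7822.0 × 0.28676 = 2243.0 m.

Δz ≈ 2250 m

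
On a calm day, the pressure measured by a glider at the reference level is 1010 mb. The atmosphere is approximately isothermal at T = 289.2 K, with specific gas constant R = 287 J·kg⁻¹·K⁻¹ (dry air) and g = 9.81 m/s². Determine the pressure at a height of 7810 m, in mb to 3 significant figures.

P ≈ 401 mb

Scale height: H = RT/g = 287 × 289.2 / 9.81 = 8460.8 m.
Barometric formula: P = P₀ exp(−z/H).
z/H = 7810.0/8460.8 = 0.92308; exp(−0.92308) = 0.39729.
P = 1010 × 0.39729 = 401.26 mb.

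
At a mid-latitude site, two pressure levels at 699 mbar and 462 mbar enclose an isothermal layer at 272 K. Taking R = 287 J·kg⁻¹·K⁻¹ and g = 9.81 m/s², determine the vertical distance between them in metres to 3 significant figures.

Hypsometric equation: Δz = (R T̄/g) ln(P₁/P₂).
R T̄/g = 287 × 272 / 9.81 = 7957.6 m.
ln(699/462) = ln(1.5130) = 0.41409.
Δz = 7957.6 × 0.41409 = 3295.2 m.

Δz ≈ 3300 m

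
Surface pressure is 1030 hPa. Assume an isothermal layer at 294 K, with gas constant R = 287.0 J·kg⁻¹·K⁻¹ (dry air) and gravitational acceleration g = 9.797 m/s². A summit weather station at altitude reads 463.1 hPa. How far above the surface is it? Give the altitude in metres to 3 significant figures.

z ≈ 6880 m

Scale height: H = RT/g = 287.0 × 294 / 9.797 = 8612.6 m.
Invert the barometric formula: z = H ln(P₀/P).
P₀/P = 1030/463.1 = 2.2241; ln(2.2241) = 0.79935.
z = 8612.6 × 0.79935 = 6884.5 m.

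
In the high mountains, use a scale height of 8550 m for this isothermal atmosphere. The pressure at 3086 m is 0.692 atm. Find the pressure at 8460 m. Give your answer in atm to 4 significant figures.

P ≈ 0.3691 atm

Between two levels, P₂ = P₁ exp(−Δz/H) with Δz = z₂ − z₁.
Δz = 8460.0 − 3086.0 = 5374.0 m; Δz/H = 5374.0/8550.0 = 0.62854.
P₂ = 0.692 × exp(−0.62854) = 0.692 × 0.53337 = 0.36909 atm.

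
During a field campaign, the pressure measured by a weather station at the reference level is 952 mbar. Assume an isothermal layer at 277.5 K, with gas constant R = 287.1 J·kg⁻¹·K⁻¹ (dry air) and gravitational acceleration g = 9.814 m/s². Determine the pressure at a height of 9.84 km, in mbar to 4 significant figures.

Scale height: H = RT/g = 287.1 × 277.5 / 9.814 = 8118.0 m.
Barometric formula: P = P₀ exp(−z/H).
z/H = 9840.0/8118.0 = 1.2121; exp(−1.2121) = 0.29757.
P = 952 × 0.29757 = 283.29 mbar.

P ≈ 283.3 mbar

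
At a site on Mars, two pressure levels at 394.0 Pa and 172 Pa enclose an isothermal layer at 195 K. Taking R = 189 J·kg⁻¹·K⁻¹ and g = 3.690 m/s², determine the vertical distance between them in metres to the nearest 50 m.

Hypsometric equation: Δz = (R T̄/g) ln(P₁/P₂).
R T̄/g = 189 × 195 / 3.690 = 9987.8 m.
ln(394.0/172) = ln(2.2907) = 0.82886.
Δz = 9987.8 × 0.82886 = 8278.5 m.

Δz ≈ 8300 m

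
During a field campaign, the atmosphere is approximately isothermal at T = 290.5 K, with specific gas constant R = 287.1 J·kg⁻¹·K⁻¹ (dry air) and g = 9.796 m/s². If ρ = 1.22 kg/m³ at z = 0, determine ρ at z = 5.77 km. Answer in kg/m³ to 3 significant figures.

ρ ≈ 0.619 kg/m³

Scale height: H = RT/g = 287.1 × 290.5 / 9.796 = 8513.9 m.
In an isothermal atmosphere, density decays like pressure: ρ = ρ₀ exp(−z/H).
z/H = 5770.0/8513.9 = 0.67772; exp(−0.67772) = 0.50777.
ρ = 1.22 × 0.50777 = 0.61948 kg/m³.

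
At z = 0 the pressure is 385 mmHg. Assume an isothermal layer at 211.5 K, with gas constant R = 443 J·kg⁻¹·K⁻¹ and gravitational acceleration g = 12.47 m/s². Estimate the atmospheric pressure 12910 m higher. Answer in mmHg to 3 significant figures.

P ≈ 69.1 mmHg

Scale height: H = RT/g = 443 × 211.5 / 12.47 = 7513.6 m.
Barometric formula: P = P₀ exp(−z/H).
z/H = 12910/7513.6 = 1.7182; exp(−1.7182) = 0.17939.
P = 385 × 0.17939 = 69.065 mmHg.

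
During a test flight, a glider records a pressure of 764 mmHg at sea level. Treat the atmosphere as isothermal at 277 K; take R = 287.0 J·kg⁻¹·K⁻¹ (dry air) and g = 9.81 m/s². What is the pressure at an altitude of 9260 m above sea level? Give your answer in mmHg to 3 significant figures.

Scale height: H = RT/g = 287.0 × 277 / 9.81 = 8103.9 m.
Barometric formula: P = P₀ exp(−z/H).
z/H = 9260.0/8103.9 = 1.1427; exp(−1.1427) = 0.31896.
P = 764 × 0.31896 = 243.69 mmHg.

P ≈ 244 mmHg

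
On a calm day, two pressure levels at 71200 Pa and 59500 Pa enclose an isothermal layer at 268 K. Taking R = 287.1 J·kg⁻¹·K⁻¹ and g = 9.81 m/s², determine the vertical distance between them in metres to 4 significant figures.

Δz ≈ 1408 m

Hypsometric equation: Δz = (R T̄/g) ln(P₁/P₂).
R T̄/g = 287.1 × 268 / 9.81 = 7843.3 m.
ln(71200/59500) = ln(1.1966) = 0.17948.
Δz = 7843.3 × 0.17948 = 1407.7 m.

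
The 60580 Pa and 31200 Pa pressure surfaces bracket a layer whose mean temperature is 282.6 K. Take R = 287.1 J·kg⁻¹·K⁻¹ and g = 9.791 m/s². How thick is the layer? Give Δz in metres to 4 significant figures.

Δz ≈ 5499 m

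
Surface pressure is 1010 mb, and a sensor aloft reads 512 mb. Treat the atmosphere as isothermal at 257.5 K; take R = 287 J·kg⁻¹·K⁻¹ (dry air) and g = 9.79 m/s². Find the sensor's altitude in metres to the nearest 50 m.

Scale height: H = RT/g = 287 × 257.5 / 9.79 = 7548.8 m.
Invert the barometric formula: z = H ln(P₀/P).
P₀/P = 1010/512 = 1.9727; ln(1.9727) = 0.67940.
z = 7548.8 × 0.67940 = 5128.7 m.

z ≈ 5150 m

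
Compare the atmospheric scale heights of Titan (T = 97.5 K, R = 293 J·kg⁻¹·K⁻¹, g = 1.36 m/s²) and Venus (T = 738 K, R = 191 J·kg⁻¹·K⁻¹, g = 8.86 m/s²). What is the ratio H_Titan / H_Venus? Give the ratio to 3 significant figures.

H = RT/g for each body.
H_Titan = 293 × 97.5 / 1.36 = 21006 m.
H_Venus = 191 × 738 / 8.86 = 15909 m.
H_Titan/H_Venus = 21006/15909 = 1.3204.

H_Titan/H_Venus ≈ 1.32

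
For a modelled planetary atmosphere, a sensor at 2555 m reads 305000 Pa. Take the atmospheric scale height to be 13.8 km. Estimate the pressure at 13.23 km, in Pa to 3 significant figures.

P ≈ 141000 Pa

Between two levels, P₂ = P₁ exp(−Δz/H) with Δz = z₂ − z₁.
Δz = 13230 − 2555.0 = 10675 m; Δz/H = 10675/13800 = 0.77355.
P₂ = 305000 × exp(−0.77355) = 305000 × 0.46137 = 140720 Pa.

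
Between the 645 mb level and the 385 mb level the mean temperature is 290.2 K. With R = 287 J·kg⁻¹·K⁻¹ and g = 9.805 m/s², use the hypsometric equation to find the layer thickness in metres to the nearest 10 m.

Δz ≈ 4380 m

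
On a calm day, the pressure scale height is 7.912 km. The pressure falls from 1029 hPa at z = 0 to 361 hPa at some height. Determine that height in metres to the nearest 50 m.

Invert the barometric formula: z = H ln(P₀/P).
P₀/P = 1029/361 = 2.8504; ln(2.8504) = 1.0475.
z = 7912.0 × 1.0475 = 8287.8 m.

z ≈ 8300 m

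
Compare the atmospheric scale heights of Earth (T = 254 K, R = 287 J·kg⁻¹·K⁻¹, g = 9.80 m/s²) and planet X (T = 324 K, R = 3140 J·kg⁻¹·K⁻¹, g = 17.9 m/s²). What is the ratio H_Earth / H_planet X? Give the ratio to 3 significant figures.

H_Earth/H_planet X ≈ 0.131

H = RT/g for each body.
H_Earth = 287 × 254 / 9.80 = 7438.6 m.
H_planet X = 3140 × 324 / 17.9 = 56836 m.
H_Earth/H_planet X = 7438.6/56836 = 0.13088.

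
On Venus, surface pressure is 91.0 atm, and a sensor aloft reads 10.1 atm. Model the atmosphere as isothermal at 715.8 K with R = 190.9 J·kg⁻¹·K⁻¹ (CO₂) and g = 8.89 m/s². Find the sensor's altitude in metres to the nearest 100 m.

Scale height: H = RT/g = 190.9 × 715.8 / 8.89 = 15371 m.
Invert the barometric formula: z = H ln(P₀/P).
P₀/P = 91.0/10.1 = 9.0099; ln(9.0099) = 2.1983.
z = 15371 × 2.1983 = 33790 m.

z ≈ 33800 m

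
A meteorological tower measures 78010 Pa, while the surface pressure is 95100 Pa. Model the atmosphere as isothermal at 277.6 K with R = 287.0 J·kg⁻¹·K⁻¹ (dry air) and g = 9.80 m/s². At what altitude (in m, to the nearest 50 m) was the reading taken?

Scale height: H = RT/g = 287.0 × 277.6 / 9.80 = 8129.7 m.
Invert the barometric formula: z = H ln(P₀/P).
P₀/P = 95100/78010 = 1.2191; ln(1.2191) = 0.19811.
z = 8129.7 × 0.19811 = 1610.6 m.

z ≈ 1600 m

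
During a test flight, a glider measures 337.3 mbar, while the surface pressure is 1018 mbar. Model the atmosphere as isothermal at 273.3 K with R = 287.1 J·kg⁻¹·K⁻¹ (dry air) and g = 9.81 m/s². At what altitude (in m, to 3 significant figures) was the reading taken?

z ≈ 8840 m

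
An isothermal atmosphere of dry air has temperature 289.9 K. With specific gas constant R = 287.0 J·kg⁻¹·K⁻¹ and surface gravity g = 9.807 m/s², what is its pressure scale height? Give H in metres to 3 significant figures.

The scale height of an isothermal atmosphere is H = RT/g.
H = 287.0 × 289.9 / 9.807 = 83201/9.807 = 8483.8 m.

H ≈ 8480 m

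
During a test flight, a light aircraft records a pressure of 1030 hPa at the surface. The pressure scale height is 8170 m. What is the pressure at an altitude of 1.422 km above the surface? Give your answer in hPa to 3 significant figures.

Barometric formula: P = P₀ exp(−z/H).
z/H = 1422.0/8170.0 = 0.17405; exp(−0.17405) = 0.84025.
P = 1030 × 0.84025 = 865.46 hPa.

P ≈ 865 hPa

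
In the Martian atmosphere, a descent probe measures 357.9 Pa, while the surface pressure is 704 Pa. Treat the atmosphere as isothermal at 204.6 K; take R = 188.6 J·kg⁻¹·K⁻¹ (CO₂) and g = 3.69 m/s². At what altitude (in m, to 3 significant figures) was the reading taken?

z ≈ 7070 m

Scale height: H = RT/g = 188.6 × 204.6 / 3.69 = 10457 m.
Invert the barometric formula: z = H ln(P₀/P).
P₀/P = 704/357.9 = 1.9670; ln(1.9670) = 0.67651.
z = 10457 × 0.67651 = 7074.3 m.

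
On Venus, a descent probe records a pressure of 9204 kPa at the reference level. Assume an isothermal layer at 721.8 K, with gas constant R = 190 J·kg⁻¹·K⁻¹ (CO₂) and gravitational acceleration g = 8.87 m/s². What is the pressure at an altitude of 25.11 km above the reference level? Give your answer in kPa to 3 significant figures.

P ≈ 1810 kPa

Scale height: H = RT/g = 190 × 721.8 / 8.87 = 15461 m.
Barometric formula: P = P₀ exp(−z/H).
z/H = 25110/15461 = 1.6241; exp(−1.6241) = 0.19709.
P = 9204 × 0.19709 = 1814.0 kPa.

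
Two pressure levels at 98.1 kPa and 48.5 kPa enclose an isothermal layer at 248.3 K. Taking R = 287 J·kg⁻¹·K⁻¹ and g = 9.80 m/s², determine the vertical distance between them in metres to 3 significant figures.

Hypsometric equation: Δz = (R T̄/g) ln(P₁/P₂).
R T̄/g = 287 × 248.3 / 9.80 = 7271.6 m.
ln(98.1/48.5) = ln(2.0227) = 0.70443.
Δz = 7271.6 × 0.70443 = 5122.3 m.

Δz ≈ 5120 m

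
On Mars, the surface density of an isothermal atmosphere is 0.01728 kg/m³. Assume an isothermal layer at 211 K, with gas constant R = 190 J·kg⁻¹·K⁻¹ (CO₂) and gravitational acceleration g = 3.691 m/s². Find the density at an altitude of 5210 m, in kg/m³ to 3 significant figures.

ρ ≈ 0.0107 kg/m³

Scale height: H = RT/g = 190 × 211 / 3.691 = 10862 m.
In an isothermal atmosphere, density decays like pressure: ρ = ρ₀ exp(−z/H).
z/H = 5210.0/10862 = 0.47965; exp(−0.47965) = 0.61900.
ρ = 0.01728 × 0.61900 = 0.010696 kg/m³.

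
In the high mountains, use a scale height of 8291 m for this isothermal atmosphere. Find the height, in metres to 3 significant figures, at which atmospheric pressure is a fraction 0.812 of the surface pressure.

Set P/P₀ = exp(−z/H) = 0.812, so z = −H ln(0.812).
−ln(0.812) = 0.20825; z = 8291.0 × 0.20825 = 1726.6 m.

z ≈ 1730 m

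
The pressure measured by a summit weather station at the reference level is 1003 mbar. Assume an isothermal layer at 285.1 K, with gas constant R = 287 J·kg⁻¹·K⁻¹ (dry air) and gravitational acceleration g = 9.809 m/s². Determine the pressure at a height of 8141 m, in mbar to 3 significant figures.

Scale height: H = RT/g = 287 × 285.1 / 9.809 = 8341.7 m.
Barometric formula: P = P₀ exp(−z/H).
z/H = 8141.0/8341.7 = 0.97594; exp(−0.97594) = 0.37684.
P = 1003 × 0.37684 = 377.97 mbar.

P ≈ 378 mbar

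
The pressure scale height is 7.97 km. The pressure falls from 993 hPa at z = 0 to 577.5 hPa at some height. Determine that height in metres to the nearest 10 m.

z ≈ 4320 m

Invert the barometric formula: z = H ln(P₀/P).
P₀/P = 993/577.5 = 1.7195; ln(1.7195) = 0.54203.
z = 7970.0 × 0.54203 = 4320.0 m.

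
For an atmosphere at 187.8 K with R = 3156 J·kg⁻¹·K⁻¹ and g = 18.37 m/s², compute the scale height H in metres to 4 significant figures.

H ≈ 32260 m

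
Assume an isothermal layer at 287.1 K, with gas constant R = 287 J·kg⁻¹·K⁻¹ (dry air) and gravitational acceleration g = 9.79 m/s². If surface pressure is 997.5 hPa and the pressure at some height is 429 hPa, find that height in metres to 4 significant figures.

z ≈ 7102 m

Scale height: H = RT/g = 287 × 287.1 / 9.79 = 8416.5 m.
Invert the barometric formula: z = H ln(P₀/P).
P₀/P = 997.5/429 = 2.3252; ln(2.3252) = 0.84381.
z = 8416.5 × 0.84381 = 7101.9 m.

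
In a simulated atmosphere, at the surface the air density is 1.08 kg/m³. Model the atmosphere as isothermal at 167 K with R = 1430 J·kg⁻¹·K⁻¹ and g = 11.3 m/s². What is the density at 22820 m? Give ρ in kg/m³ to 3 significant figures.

ρ ≈ 0.367 kg/m³

Scale height: H = RT/g = 1430 × 167 / 11.3 = 21134 m.
In an isothermal atmosphere, density decays like pressure: ρ = ρ₀ exp(−z/H).
z/H = 22820/21134 = 1.0798; exp(−1.0798) = 0.33966.
ρ = 1.08 × 0.33966 = 0.36683 kg/m³.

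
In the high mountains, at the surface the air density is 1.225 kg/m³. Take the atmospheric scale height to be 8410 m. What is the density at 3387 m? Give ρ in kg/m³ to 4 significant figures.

In an isothermal atmosphere, density decays like pressure: ρ = ρ₀ exp(−z/H).
z/H = 3387.0/8410.0 = 0.40273; exp(−0.40273) = 0.66849.
ρ = 1.225 × 0.66849 = 0.81890 kg/m³.

ρ ≈ 0.8189 kg/m³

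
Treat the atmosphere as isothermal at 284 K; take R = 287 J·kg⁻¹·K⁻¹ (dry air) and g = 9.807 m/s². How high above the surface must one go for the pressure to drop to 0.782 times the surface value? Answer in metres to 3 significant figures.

z ≈ 2040 m

Scale height: H = RT/g = 287 × 284 / 9.807 = 8311.2 m.
Set P/P₀ = exp(−z/H) = 0.782, so z = −H ln(0.782).
−ln(0.782) = 0.24590; z = 8311.2 × 0.24590 = 2043.7 m.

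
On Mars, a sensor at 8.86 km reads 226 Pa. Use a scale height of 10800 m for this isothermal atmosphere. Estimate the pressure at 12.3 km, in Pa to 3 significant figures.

Between two levels, P₂ = P₁ exp(−Δz/H) with Δz = z₂ − z₁.
Δz = 12300 − 8860.0 = 3440.0 m; Δz/H = 3440.0/10800 = 0.31852.
P₂ = 226 × exp(−0.31852) = 226 × 0.72722 = 164.35 Pa.

P ≈ 164 Pa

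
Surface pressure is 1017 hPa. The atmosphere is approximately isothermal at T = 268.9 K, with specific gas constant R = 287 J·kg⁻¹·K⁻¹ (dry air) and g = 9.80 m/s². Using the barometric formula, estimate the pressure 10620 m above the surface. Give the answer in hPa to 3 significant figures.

P ≈ 264 hPa

Scale height: H = RT/g = 287 × 268.9 / 9.80 = 7874.9 m.
Barometric formula: P = P₀ exp(−z/H).
z/H = 10620/7874.9 = 1.3486; exp(−1.3486) = 0.25960.
P = 1017 × 0.25960 = 264.01 hPa.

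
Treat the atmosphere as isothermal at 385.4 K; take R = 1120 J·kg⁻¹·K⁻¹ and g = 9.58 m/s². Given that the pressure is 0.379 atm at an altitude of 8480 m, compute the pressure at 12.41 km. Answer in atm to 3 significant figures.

P ≈ 0.347 atm

Scale height: H = RT/g = 1120 × 385.4 / 9.58 = 45057 m.
Between two levels, P₂ = P₁ exp(−Δz/H) with Δz = z₂ − z₁.
Δz = 12410 − 8480.0 = 3930.0 m; Δz/H = 3930.0/45057 = 0.087223.
P₂ = 0.379 × exp(−0.087223) = 0.379 × 0.91647 = 0.34734 atm.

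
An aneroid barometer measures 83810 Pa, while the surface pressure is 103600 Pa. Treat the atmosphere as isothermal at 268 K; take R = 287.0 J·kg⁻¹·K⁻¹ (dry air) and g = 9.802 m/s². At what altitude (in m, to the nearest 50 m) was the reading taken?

Scale height: H = RT/g = 287.0 × 268 / 9.802 = 7847.0 m.
Invert the barometric formula: z = H ln(P₀/P).
P₀/P = 103600/83810 = 1.2361; ln(1.2361) = 0.21196.
z = 7847.0 × 0.21196 = 1663.3 m.

z ≈ 1650 m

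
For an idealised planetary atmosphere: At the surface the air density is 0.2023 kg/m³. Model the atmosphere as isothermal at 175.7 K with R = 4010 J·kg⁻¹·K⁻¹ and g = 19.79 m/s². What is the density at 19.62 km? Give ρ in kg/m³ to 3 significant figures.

ρ ≈ 0.117 kg/m³

Scale height: H = RT/g = 4010 × 175.7 / 19.79 = 35602 m.
In an isothermal atmosphere, density decays like pressure: ρ = ρ₀ exp(−z/H).
z/H = 19620/35602 = 0.55109; exp(−0.55109) = 0.57632.
ρ = 0.2023 × 0.57632 = 0.11659 kg/m³.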